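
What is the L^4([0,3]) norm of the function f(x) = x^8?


Step 1: ||f||_4 = (integral_0^3 |x^8|^4 dx)^(1/4)
     = (integral_0^3 x^32 dx)^(1/4)
Step 2: integral_0^3 x^32 dx = [x^33/(33)] from 0 to 3 = 3^33/33
     = 5559060566555523/33 = 1.684564e+14
Step 3: ||f||_4 = (1.684564e+14)^(1/4) = 3602.648294


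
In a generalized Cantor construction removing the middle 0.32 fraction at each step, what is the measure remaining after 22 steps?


Step 1: At each step, fraction remaining = 1 - 0.32 = 0.68
Step 2: After 22 steps, measure = (0.68)^22
Result = 2.066313e-04


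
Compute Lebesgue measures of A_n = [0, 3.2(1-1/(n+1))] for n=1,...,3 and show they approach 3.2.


By continuity of measure from below: if A_n increases to A, then m(A_n) -> m(A).
Here A = [0, 3.2], so m(A) = 3.2
Step 1: a_1 = 3.2*(1 - 1/2) = 1.6, m(A_1) = 1.6
Step 2: a_2 = 3.2*(1 - 1/3) = 2.1333, m(A_2) = 2.1333
Step 3: a_3 = 3.2*(1 - 1/4) = 2.4, m(A_3) = 2.4
Limit: m(A_n) -> m([0,3.2]) = 3.2


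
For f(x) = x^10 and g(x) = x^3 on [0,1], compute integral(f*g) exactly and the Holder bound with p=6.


Step 1: Exact integral of f*g = integral(x^13, 0, 1) = 1/14
     = 0.071429
Step 2: Holder bound with p=6, q=1.2:
  ||f||_p = (integral x^60 dx)^(1/6) = (1/61)^(1/6) = 0.504017
  ||g||_q = (integral x^3.6 dx)^(1/1.2) = (1/4.6)^(1/1.2) = 0.280351
Step 3: Holder bound = ||f||_p * ||g||_q = 0.504017 * 0.280351 = 0.141302
Verification: 0.071429 <= 0.141302 (Holder holds)


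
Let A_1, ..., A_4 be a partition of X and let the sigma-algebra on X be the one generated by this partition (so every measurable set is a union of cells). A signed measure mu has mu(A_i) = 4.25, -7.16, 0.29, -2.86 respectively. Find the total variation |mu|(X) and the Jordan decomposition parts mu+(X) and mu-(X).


Step 1: Every measurable set is a union of atoms (the cells / points), so a Hahn decomposition is
  obtained by grouping atoms by sign: P = union of atoms with mu > 0, N = union of the remaining atoms.
  Atoms in P (indices): 1, 3;  atoms in N (indices): 2, 4
  Positive values: 4.25, 0.29
  Negative values: -7.16, -2.86
Step 2: mu+(X) = mu(P) = sum of positive atom values = 4.54
Step 3: mu-(X) = -mu(N) = sum of |negative atom values| = 10.02
Step 4: |mu|(X) = mu+(X) + mu-(X) = 4.54 + 10.02 = 14.56


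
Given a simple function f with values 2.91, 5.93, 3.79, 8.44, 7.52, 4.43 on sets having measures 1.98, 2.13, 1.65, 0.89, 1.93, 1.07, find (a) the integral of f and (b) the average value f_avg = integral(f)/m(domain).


Step 1: Integral = sum(value_i * measure_i)
= 2.91*1.98 + 5.93*2.13 + 3.79*1.65 + 8.44*0.89 + 7.52*1.93 + 4.43*1.07
= 5.7618 + 12.6309 + 6.2535 + 7.5116 + 14.5136 + 4.7401
= 51.4115
Step 2: Total measure of domain = 1.98 + 2.13 + 1.65 + 0.89 + 1.93 + 1.07 = 9.65
Step 3: Average value = 51.4115 / 9.65 = 5.327617


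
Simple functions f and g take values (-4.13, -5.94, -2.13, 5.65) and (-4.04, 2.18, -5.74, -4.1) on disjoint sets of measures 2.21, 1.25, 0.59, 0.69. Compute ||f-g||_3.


Step 1: Compute differences f_i - g_i:
  -4.13 - -4.04 = -0.09
  -5.94 - 2.18 = -8.12
  -2.13 - -5.74 = 3.61
  5.65 - -4.1 = 9.75
Step 2: Compute |diff|^3 * measure for each set:
  |-0.09|^3 * 2.21 = 7.290000e-04 * 2.21 = 0.001611
  |-8.12|^3 * 1.25 = 535.387328 * 1.25 = 669.23416
  |3.61|^3 * 0.59 = 47.045881 * 0.59 = 27.75707
  |9.75|^3 * 0.69 = 926.859375 * 0.69 = 639.532969
Step 3: Sum = 1336.52581
Step 4: ||f-g||_3 = (1336.52581)^(1/3) = 11.015202


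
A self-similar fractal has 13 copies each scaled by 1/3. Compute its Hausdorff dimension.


For a self-similar set with N copies scaled by 1/r:
dim_H = log(N)/log(r) = log(13)/log(3)
= 2.564949/1.098612
= 2.334718


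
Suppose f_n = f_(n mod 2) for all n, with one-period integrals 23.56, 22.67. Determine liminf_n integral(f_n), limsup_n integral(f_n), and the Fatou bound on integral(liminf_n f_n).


The sequence (integral(f_n)) is periodic with period 2, repeating the values 23.56, 22.67 indefinitely.
Step 1: For a periodic sequence, every tail (a_m, a_(m+1), ...) contains all 2 period values infinitely often.
Step 2: Hence inf of every tail = min of the period values = min(23.56, 22.67) = 22.67.
        liminf_n integral(f_n) = sup over m of (inf of tail from m) = 22.67.
Step 3: Similarly sup of every tail = max of the period values = 23.56.
        limsup_n integral(f_n) = 23.56.
Step 4: Fatou's lemma: integral(liminf_n f_n) <= liminf_n integral(f_n) = 22.67.
        So the integral of the pointwise liminf is at most 22.67.


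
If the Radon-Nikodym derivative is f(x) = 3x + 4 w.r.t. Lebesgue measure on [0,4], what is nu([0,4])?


nu(A) = integral_A (dnu/dmu) dmu = integral_0^4 (3x + 4) dx
Step 1: Antiderivative F(x) = (3/2)x^2 + 4x
Step 2: F(4) = (3/2)*4^2 + 4*4 = 24 + 16 = 40
Step 3: F(0) = (3/2)*0^2 + 4*0 = 0.0 + 0 = 0.0
Step 4: nu([0,4]) = F(4) - F(0) = 40 - 0.0 = 40


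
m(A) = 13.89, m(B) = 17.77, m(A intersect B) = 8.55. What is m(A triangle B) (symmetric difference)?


m(A Delta B) = m(A) + m(B) - 2*m(A n B)
= 13.89 + 17.77 - 2*8.55
= 13.89 + 17.77 - 17.1
= 14.56


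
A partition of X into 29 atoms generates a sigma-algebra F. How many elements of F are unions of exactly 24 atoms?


Each element of F is a union of some subset of the 29 atoms.
Elements that are unions of exactly 24 atoms correspond to 24-element subsets of the 29 atoms.
Count = C(29, 24) = 29! / (24! * 5!) = 118755.


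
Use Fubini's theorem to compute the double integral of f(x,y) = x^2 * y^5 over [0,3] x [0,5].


By Fubini's theorem, the double integral factors as a product of single integrals:
Step 1: integral_0^3 x^2 dx = [x^3/3] from 0 to 3
     = 3^3/3 = 9
Step 2: integral_0^5 y^5 dy = [y^6/6] from 0 to 5
     = 5^6/6 = 2604.166667
Step 3: Double integral = 9 * 2604.166667 = 23437.5


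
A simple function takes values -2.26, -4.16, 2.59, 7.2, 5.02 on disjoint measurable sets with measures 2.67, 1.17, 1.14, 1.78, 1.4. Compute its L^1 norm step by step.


Step 1: Compute |f_i|^1 for each value:
  |-2.26|^1 = 2.26
  |-4.16|^1 = 4.16
  |2.59|^1 = 2.59
  |7.2|^1 = 7.2
  |5.02|^1 = 5.02
Step 2: Multiply by measures and sum:
  2.26 * 2.67 = 6.0342
  4.16 * 1.17 = 4.8672
  2.59 * 1.14 = 2.9526
  7.2 * 1.78 = 12.816
  5.02 * 1.4 = 7.028
Sum = 6.0342 + 4.8672 + 2.9526 + 12.816 + 7.028 = 33.698
Step 3: Take the p-th root:
||f||_1 = (33.698)^(1/1) = 33.698


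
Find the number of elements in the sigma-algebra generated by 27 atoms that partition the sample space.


Each element of the sigma-algebra is a union of some subset of the 27 atoms.
The number of such subsets is 2^27 = 134217728.


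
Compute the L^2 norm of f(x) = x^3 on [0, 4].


Step 1: ||f||_2 = (integral_0^4 |x^3|^2 dx)^(1/2)
     = (integral_0^4 x^6 dx)^(1/2)
Step 2: integral_0^4 x^6 dx = [x^7/(7)] from 0 to 4 = 4^7/7
     = 16384/7 = 2340.571429
Step 3: ||f||_2 = (2340.571429)^(1/2) = 48.379453


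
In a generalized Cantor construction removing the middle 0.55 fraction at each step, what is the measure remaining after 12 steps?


Step 1: At each step, fraction remaining = 1 - 0.55 = 0.45
Step 2: After 12 steps, measure = (0.45)^12
Result = 6.895252e-05


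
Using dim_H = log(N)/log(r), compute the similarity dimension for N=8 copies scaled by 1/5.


For a self-similar set with N copies scaled by 1/r:
dim_H = log(N)/log(r) = log(8)/log(5)
= 2.079442/1.609438
= 1.29203


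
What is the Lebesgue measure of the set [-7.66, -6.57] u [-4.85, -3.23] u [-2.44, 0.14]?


For pairwise disjoint intervals, m(union) = sum of lengths.
= (-6.57 - -7.66) + (-3.23 - -4.85) + (0.14 - -2.44)
= 1.09 + 1.62 + 2.58
= 5.29


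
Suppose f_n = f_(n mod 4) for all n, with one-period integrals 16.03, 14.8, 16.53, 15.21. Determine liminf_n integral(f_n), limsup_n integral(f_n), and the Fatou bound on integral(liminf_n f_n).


The sequence (integral(f_n)) is periodic with period 4, repeating the values 16.03, 14.8, 16.53, 15.21 indefinitely.
Step 1: For a periodic sequence, every tail (a_m, a_(m+1), ...) contains all 4 period values infinitely often.
Step 2: Hence inf of every tail = min of the period values = min(16.03, 14.8, 16.53, 15.21) = 14.8.
        liminf_n integral(f_n) = sup over m of (inf of tail from m) = 14.8.
Step 3: Similarly sup of every tail = max of the period values = 16.53.
        limsup_n integral(f_n) = 16.53.
Step 4: Fatou's lemma: integral(liminf_n f_n) <= liminf_n integral(f_n) = 14.8.
        So the integral of the pointwise liminf is at most 14.8.


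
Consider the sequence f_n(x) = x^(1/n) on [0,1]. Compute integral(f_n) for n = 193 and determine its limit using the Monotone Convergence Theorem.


At n = 193: f_193(x) = x^(1/193).
Step 1: integral(x^(1/193), 0, 1) = [x^(1/193+1) / (1/193+1)] from 0 to 1
     = 1 / (1/193 + 1) = 1 / ((193+1)/193) = 193/(193+1)
     = 193/194 = 0.994845
Step 2: As n -> infinity, f_n(x) = x^(1/n) -> 1 for x in (0,1], and f_n is increasing in n.
By MCT, lim_n integral(f_n) = integral(lim_n f_n) = integral(1, 0, 1) = 1.
Step 3: Verify convergence: 193/194 = 0.994845 -> 1


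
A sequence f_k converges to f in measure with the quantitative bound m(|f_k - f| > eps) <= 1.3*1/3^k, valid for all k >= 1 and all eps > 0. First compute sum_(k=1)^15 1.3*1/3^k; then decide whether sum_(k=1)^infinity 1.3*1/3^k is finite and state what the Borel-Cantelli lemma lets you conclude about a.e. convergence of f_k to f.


Step 1: List the terms 1.3*1/3^k for k = 1 to 15:
  k=1: 0.433333
  k=2: 0.144444
  k=3: 0.048148
  k=4: 0.016049
  k=5: 0.00535
  k=6: 0.001783
  k=7: 5.944216e-04
  k=8: 1.981405e-04
  k=9: 6.604684e-05
  k=10: 2.201561e-05
  k=11: 7.338538e-06
  k=12: 2.446179e-06
  k=13: 8.153931e-07
  k=14: 2.717977e-07
  k=15: 9.059924e-08
Step 2: Partial sum = 0.433333 + 0.144444 + 0.048148 + 0.016049 + 0.00535 + 0.001783 + 5.944216e-04 + 1.981405e-04 + 6.604684e-05 + 2.201561e-05 + 7.338538e-06 + 2.446179e-06 + 8.153931e-07 + 2.717977e-07 + 9.059924e-08
     = 0.65
Step 3: The full series sum_(k>=1) 1.3*1/3^k converges (geometric series with ratio 1/3 < 1; a constant multiple of a convergent series converges).
Step 4: Fix eps > 0. Since sum_k m(|f_k - f| > eps) < infinity, the Borel-Cantelli lemma gives
        m(limsup_k {|f_k - f| > eps}) = 0, i.e. for a.e. x, |f_k(x) - f(x)| <= eps for all large k.
        Applying this with eps = 1/j for j = 1, 2, ... and intersecting the countably many full-measure sets,
        for a.e. x we get limsup_k |f_k(x) - f(x)| <= 1/j for every j, hence f_k -> f almost everywhere.
Conclusion: series converges; Borel-Cantelli yields f_k -> f a.e.


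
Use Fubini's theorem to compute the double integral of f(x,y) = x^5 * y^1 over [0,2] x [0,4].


By Fubini's theorem, the double integral factors as a product of single integrals:
Step 1: integral_0^2 x^5 dx = [x^6/6] from 0 to 2
     = 2^6/6 = 10.666667
Step 2: integral_0^4 y^1 dy = [y^2/2] from 0 to 4
     = 4^2/2 = 8
Step 3: Double integral = 10.666667 * 8 = 85.333333


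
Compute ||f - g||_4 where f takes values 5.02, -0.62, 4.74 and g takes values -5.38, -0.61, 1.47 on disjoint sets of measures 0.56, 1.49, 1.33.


Step 1: Compute differences f_i - g_i:
  5.02 - -5.38 = 10.4
  -0.62 - -0.61 = -0.01
  4.74 - 1.47 = 3.27
Step 2: Compute |diff|^4 * measure for each set:
  |10.4|^4 * 0.56 = 11698.5856 * 0.56 = 6551.207936
  |-0.01|^4 * 1.49 = 1.000000e-08 * 1.49 = 1.490000e-08
  |3.27|^4 * 1.33 = 114.33811 * 1.33 = 152.069687
Step 3: Sum = 6703.277623
Step 4: ||f-g||_4 = (6703.277623)^(1/4) = 9.0484


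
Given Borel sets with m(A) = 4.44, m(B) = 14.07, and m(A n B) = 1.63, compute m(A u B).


By inclusion-exclusion: m(A u B) = m(A) + m(B) - m(A n B)
= 4.44 + 14.07 - 1.63
= 16.88


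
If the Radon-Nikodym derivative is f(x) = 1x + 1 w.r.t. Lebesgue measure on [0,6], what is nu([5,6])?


nu(A) = integral_A (dnu/dmu) dmu = integral_5^6 (1x + 1) dx
Step 1: Antiderivative F(x) = (1/2)x^2 + 1x
Step 2: F(6) = (1/2)*6^2 + 1*6 = 18 + 6 = 24
Step 3: F(5) = (1/2)*5^2 + 1*5 = 12.5 + 5 = 17.5
Step 4: nu([5,6]) = F(6) - F(5) = 24 - 17.5 = 6.5


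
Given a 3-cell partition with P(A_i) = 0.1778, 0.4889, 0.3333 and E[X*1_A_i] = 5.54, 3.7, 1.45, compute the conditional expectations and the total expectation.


For each cell A_i: E[X|A_i] = E[X*1_A_i] / P(A_i)
Step 1: E[X|A_1] = 5.54 / 0.1778 = 31.158605
Step 2: E[X|A_2] = 3.7 / 0.4889 = 7.56801
Step 3: E[X|A_3] = 1.45 / 0.3333 = 4.350435
Verification: E[X] = sum E[X*1_A_i] = 5.54 + 3.7 + 1.45 = 10.69


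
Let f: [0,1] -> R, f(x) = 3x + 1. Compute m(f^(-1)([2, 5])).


f^(-1)([2, 5]) = {x : 2 <= 3x + 1 <= 5}
Solving: (2 - 1)/3 <= x <= (5 - 1)/3
= [0.333333, 1.333333]
Intersecting with [0,1]: [0.333333, 1]
Measure = 1 - 0.333333 = 0.666667


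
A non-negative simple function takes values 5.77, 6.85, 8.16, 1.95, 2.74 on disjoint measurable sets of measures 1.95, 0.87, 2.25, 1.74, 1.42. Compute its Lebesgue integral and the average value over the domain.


Step 1: Integral = sum(value_i * measure_i)
= 5.77*1.95 + 6.85*0.87 + 8.16*2.25 + 1.95*1.74 + 2.74*1.42
= 11.2515 + 5.9595 + 18.36 + 3.393 + 3.8908
= 42.8548
Step 2: Total measure of domain = 1.95 + 0.87 + 2.25 + 1.74 + 1.42 = 8.23
Step 3: Average value = 42.8548 / 8.23 = 5.207145


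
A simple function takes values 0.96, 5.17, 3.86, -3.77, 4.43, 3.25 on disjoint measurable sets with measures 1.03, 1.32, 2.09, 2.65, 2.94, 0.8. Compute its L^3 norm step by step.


Step 1: Compute |f_i|^3 for each value:
  |0.96|^3 = 0.884736
  |5.17|^3 = 138.188413
  |3.86|^3 = 57.512456
  |-3.77|^3 = 53.582633
  |4.43|^3 = 86.938307
  |3.25|^3 = 34.328125
Step 2: Multiply by measures and sum:
  0.884736 * 1.03 = 0.911278
  138.188413 * 1.32 = 182.408705
  57.512456 * 2.09 = 120.201033
  53.582633 * 2.65 = 141.993977
  86.938307 * 2.94 = 255.598623
  34.328125 * 0.8 = 27.4625
Sum = 0.911278 + 182.408705 + 120.201033 + 141.993977 + 255.598623 + 27.4625 = 728.576116
Step 3: Take the p-th root:
||f||_3 = (728.576116)^(1/3) = 8.998255


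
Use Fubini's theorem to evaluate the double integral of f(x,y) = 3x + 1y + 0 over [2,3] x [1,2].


By Fubini, integrate in x first, then y.
Step 1: Fix y, integrate over x in [2,3]:
  integral(3x + 1y + 0, x=2..3)
  = 3*(3^2 - 2^2)/2 + (1y + 0)*(3 - 2)
  = 7.5 + (1y + 0)*1
  = 7.5 + 1y + 0
  = 7.5 + 1y
Step 2: Integrate over y in [1,2]:
  integral(7.5 + 1y, y=1..2)
  = 7.5*1 + 1*(2^2 - 1^2)/2
  = 7.5 + 1.5
  = 9


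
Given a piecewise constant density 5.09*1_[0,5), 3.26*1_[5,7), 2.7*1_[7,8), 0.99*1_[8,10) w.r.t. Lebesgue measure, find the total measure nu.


Integrate each piece of the Radon-Nikodym derivative:
Step 1: integral_0^5 5.09 dx = 5.09*(5-0) = 5.09*5 = 25.45
Step 2: integral_5^7 3.26 dx = 3.26*(7-5) = 3.26*2 = 6.52
Step 3: integral_7^8 2.7 dx = 2.7*(8-7) = 2.7*1 = 2.7
Step 4: integral_8^10 0.99 dx = 0.99*(10-8) = 0.99*2 = 1.98
Total: 25.45 + 6.52 + 2.7 + 1.98 = 36.65


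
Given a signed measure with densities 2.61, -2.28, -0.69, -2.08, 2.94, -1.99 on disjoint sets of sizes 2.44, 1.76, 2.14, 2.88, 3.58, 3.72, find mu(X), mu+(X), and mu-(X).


Step 1: Compute signed measure on each set:
  Set 1: 2.61 * 2.44 = 6.3684
  Set 2: -2.28 * 1.76 = -4.0128
  Set 3: -0.69 * 2.14 = -1.4766
  Set 4: -2.08 * 2.88 = -5.9904
  Set 5: 2.94 * 3.58 = 10.5252
  Set 6: -1.99 * 3.72 = -7.4028
Step 2: Total signed measure = (6.3684) + (-4.0128) + (-1.4766) + (-5.9904) + (10.5252) + (-7.4028)
     = -1.989
Step 3: Positive part mu+(X) = sum of positive contributions = 16.8936
Step 4: Negative part mu-(X) = |sum of negative contributions| = 18.8826


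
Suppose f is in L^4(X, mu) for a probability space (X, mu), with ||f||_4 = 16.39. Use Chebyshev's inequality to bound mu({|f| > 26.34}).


Chebyshev/Markov inequality: mu(|f| > eps) <= (||f||_p / eps)^p
Step 1: ||f||_4 / eps = 16.39 / 26.34 = 0.622248
Step 2: Raise to power p = 4:
  (0.622248)^4 = 0.149918
Step 3: Therefore mu(|f| > 26.34) <= 0.149918


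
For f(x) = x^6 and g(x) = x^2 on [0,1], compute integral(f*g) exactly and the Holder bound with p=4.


Step 1: Exact integral of f*g = integral(x^8, 0, 1) = 1/9
     = 0.111111
Step 2: Holder bound with p=4, q=1.333333:
  ||f||_p = (integral x^24 dx)^(1/4) = (1/25)^(1/4) = 0.447214
  ||g||_q = (integral x^2.666667 dx)^(1/1.333333) = (1/3.666667)^(1/1.333333) = 0.377395
Step 3: Holder bound = ||f||_p * ||g||_q = 0.447214 * 0.377395 = 0.168776
Verification: 0.111111 <= 0.168776 (Holder holds)


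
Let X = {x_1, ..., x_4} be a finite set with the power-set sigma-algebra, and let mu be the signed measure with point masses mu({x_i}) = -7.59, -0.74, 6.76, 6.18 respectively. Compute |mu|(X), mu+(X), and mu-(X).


Step 1: Every measurable set is a union of atoms (the cells / points), so a Hahn decomposition is
  obtained by grouping atoms by sign: P = union of atoms with mu > 0, N = union of the remaining atoms.
  Atoms in P (indices): 3, 4;  atoms in N (indices): 1, 2
  Positive values: 6.76, 6.18
  Negative values: -7.59, -0.74
Step 2: mu+(X) = mu(P) = sum of positive atom values = 12.94
Step 3: mu-(X) = -mu(N) = sum of |negative atom values| = 8.33
Step 4: |mu|(X) = mu+(X) + mu-(X) = 12.94 + 8.33 = 21.27


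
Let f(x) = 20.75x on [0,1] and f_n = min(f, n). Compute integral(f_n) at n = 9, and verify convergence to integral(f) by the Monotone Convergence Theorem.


f(x) = 20.75x on [0,1]; f_n(x) = min(20.75x, n). At n = 9:
Step 1: f(x) reaches 9 at x = 9/20.75 = 0.433735
Step 2: integral(f_9) = integral(20.75x, 0, 0.433735) + integral(9, 0.433735, 1)
       = 20.75*0.433735^2/2 + 9*(1 - 0.433735)
       = 1.951807 + 5.096386
       = 7.048193
Step 3: As n -> infinity, f_n increases to f, so by MCT integral(f_n) -> integral(f) = 20.75/2 = 10.375.
Convergence: integral(f_9) = 7.048193 -> 10.375 as n -> infinity


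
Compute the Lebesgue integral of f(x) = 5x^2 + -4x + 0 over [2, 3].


The Lebesgue integral of a Riemann-integrable function agrees with the Riemann integral.
Antiderivative F(x) = (5/3)x^3 + (-4/2)x^2 + 0x
F(3) = (5/3)*3^3 + (-4/2)*3^2 + 0*3
     = (5/3)*27 + (-4/2)*9 + 0*3
     = 45 + -18 + 0
     = 27
F(2) = 5.333333
Integral = F(3) - F(2) = 27 - 5.333333 = 21.666667


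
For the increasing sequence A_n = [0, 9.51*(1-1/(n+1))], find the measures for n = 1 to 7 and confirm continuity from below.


By continuity of measure from below: if A_n increases to A, then m(A_n) -> m(A).
Here A = [0, 9.51], so m(A) = 9.51
Step 1: a_1 = 9.51*(1 - 1/2) = 4.755, m(A_1) = 4.755
Step 2: a_2 = 9.51*(1 - 1/3) = 6.34, m(A_2) = 6.34
Step 3: a_3 = 9.51*(1 - 1/4) = 7.1325, m(A_3) = 7.1325
Step 4: a_4 = 9.51*(1 - 1/5) = 7.608, m(A_4) = 7.608
Step 5: a_5 = 9.51*(1 - 1/6) = 7.925, m(A_5) = 7.925
Step 6: a_6 = 9.51*(1 - 1/7) = 8.1514, m(A_6) = 8.1514
Step 7: a_7 = 9.51*(1 - 1/8) = 8.3212, m(A_7) = 8.3212
Limit: m(A_n) -> m([0,9.51]) = 9.51


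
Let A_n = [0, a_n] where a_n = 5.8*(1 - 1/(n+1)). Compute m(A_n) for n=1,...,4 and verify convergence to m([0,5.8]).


By continuity of measure from below: if A_n increases to A, then m(A_n) -> m(A).
Here A = [0, 5.8], so m(A) = 5.8
Step 1: a_1 = 5.8*(1 - 1/2) = 2.9, m(A_1) = 2.9
Step 2: a_2 = 5.8*(1 - 1/3) = 3.8667, m(A_2) = 3.8667
Step 3: a_3 = 5.8*(1 - 1/4) = 4.35, m(A_3) = 4.35
Step 4: a_4 = 5.8*(1 - 1/5) = 4.64, m(A_4) = 4.64
Limit: m(A_n) -> m([0,5.8]) = 5.8


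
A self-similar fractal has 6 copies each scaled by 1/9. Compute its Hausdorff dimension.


For a self-similar set with N copies scaled by 1/r:
dim_H = log(N)/log(r) = log(6)/log(9)
= 1.791759/2.197225
= 0.815465


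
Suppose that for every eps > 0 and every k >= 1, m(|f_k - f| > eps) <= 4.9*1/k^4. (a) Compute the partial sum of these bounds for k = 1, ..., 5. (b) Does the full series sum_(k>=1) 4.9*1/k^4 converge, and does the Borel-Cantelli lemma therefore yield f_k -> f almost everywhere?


Step 1: List the terms 4.9*1/k^4 for k = 1 to 5:
  k=1: 4.9
  k=2: 0.30625
  k=3: 0.060494
  k=4: 0.019141
  k=5: 0.00784
Step 2: Partial sum = 4.9 + 0.30625 + 0.060494 + 0.019141 + 0.00784
     = 5.293724
Step 3: The full series sum_(k>=1) 4.9*1/k^4 converges (p-series with p = 4 > 1; a constant multiple of a convergent series converges).
Step 4: Fix eps > 0. Since sum_k m(|f_k - f| > eps) < infinity, the Borel-Cantelli lemma gives
        m(limsup_k {|f_k - f| > eps}) = 0, i.e. for a.e. x, |f_k(x) - f(x)| <= eps for all large k.
        Applying this with eps = 1/j for j = 1, 2, ... and intersecting the countably many full-measure sets,
        for a.e. x we get limsup_k |f_k(x) - f(x)| <= 1/j for every j, hence f_k -> f almost everywhere.
Conclusion: series converges; Borel-Cantelli yields f_k -> f a.e.


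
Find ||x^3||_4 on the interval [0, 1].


Step 1: ||f||_4 = (integral_0^1 |x^3|^4 dx)^(1/4)
     = (integral_0^1 x^12 dx)^(1/4)
Step 2: integral_0^1 x^12 dx = [x^13/(13)] from 0 to 1 = 1^13/13
     = 1/13 = 0.076923
Step 3: ||f||_4 = (0.076923)^(1/4) = 0.52664


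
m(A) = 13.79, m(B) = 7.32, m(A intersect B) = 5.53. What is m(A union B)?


By inclusion-exclusion: m(A u B) = m(A) + m(B) - m(A n B)
= 13.79 + 7.32 - 5.53
= 15.58


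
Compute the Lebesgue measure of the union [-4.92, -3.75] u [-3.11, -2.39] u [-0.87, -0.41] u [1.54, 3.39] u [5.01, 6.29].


For pairwise disjoint intervals, m(union) = sum of lengths.
= (-3.75 - -4.92) + (-2.39 - -3.11) + (-0.41 - -0.87) + (3.39 - 1.54) + (6.29 - 5.01)
= 1.17 + 0.72 + 0.46 + 1.85 + 1.28
= 5.48


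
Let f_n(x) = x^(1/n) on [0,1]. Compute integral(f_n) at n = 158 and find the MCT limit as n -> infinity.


At n = 158: f_158(x) = x^(1/158).
Step 1: integral(x^(1/158), 0, 1) = [x^(1/158+1) / (1/158+1)] from 0 to 1
     = 1 / (1/158 + 1) = 1 / ((158+1)/158) = 158/(158+1)
     = 158/159 = 0.993711
Step 2: As n -> infinity, f_n(x) = x^(1/n) -> 1 for x in (0,1], and f_n is increasing in n.
By MCT, lim_n integral(f_n) = integral(lim_n f_n) = integral(1, 0, 1) = 1.
Step 3: Verify convergence: 158/159 = 0.993711 -> 1


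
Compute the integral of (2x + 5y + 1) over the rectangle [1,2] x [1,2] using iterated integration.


By Fubini, integrate in x first, then y.
Step 1: Fix y, integrate over x in [1,2]:
  integral(2x + 5y + 1, x=1..2)
  = 2*(2^2 - 1^2)/2 + (5y + 1)*(2 - 1)
  = 3 + (5y + 1)*1
  = 3 + 5y + 1
  = 4 + 5y
Step 2: Integrate over y in [1,2]:
  integral(4 + 5y, y=1..2)
  = 4*1 + 5*(2^2 - 1^2)/2
  = 4 + 7.5
  = 11.5


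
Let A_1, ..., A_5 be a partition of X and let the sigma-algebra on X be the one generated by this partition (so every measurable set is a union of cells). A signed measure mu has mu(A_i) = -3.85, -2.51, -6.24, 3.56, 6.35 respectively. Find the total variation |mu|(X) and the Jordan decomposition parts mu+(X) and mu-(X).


Step 1: Every measurable set is a union of atoms (the cells / points), so a Hahn decomposition is
  obtained by grouping atoms by sign: P = union of atoms with mu > 0, N = union of the remaining atoms.
  Atoms in P (indices): 4, 5;  atoms in N (indices): 1, 2, 3
  Positive values: 3.56, 6.35
  Negative values: -3.85, -2.51, -6.24
Step 2: mu+(X) = mu(P) = sum of positive atom values = 9.91
Step 3: mu-(X) = -mu(N) = sum of |negative atom values| = 12.6
Step 4: |mu|(X) = mu+(X) + mu-(X) = 9.91 + 12.6 = 22.51


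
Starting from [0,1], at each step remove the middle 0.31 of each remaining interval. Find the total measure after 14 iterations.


Step 1: At each step, fraction remaining = 1 - 0.31 = 0.69
Step 2: After 14 steps, measure = (0.69)^14
Result = 0.005545


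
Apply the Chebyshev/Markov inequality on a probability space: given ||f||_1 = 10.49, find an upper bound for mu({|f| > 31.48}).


Chebyshev/Markov inequality: mu(|f| > eps) <= (||f||_p / eps)^p
Step 1: ||f||_1 / eps = 10.49 / 31.48 = 0.333227
Step 2: Raise to power p = 1:
  (0.333227)^1 = 0.333227
Step 3: Therefore mu(|f| > 31.48) <= 0.333227


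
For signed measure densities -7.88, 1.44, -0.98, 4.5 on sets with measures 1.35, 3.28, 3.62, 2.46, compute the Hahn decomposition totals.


Step 1: Compute signed measure on each set:
  Set 1: -7.88 * 1.35 = -10.638
  Set 2: 1.44 * 3.28 = 4.7232
  Set 3: -0.98 * 3.62 = -3.5476
  Set 4: 4.5 * 2.46 = 11.07
Step 2: Total signed measure = (-10.638) + (4.7232) + (-3.5476) + (11.07)
     = 1.6076
Step 3: Positive part mu+(X) = sum of positive contributions = 15.7932
Step 4: Negative part mu-(X) = |sum of negative contributions| = 14.1856


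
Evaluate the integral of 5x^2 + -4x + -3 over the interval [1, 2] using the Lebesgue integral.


The Lebesgue integral of a Riemann-integrable function agrees with the Riemann integral.
Antiderivative F(x) = (5/3)x^3 + (-4/2)x^2 + -3x
F(2) = (5/3)*2^3 + (-4/2)*2^2 + -3*2
     = (5/3)*8 + (-4/2)*4 + -3*2
     = 13.333333 + -8 + -6
     = -0.666667
F(1) = -3.333333
Integral = F(2) - F(1) = -0.666667 - -3.333333 = 2.666667


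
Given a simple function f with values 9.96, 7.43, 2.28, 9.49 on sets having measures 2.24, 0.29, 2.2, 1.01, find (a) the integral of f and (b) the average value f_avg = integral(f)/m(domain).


Step 1: Integral = sum(value_i * measure_i)
= 9.96*2.24 + 7.43*0.29 + 2.28*2.2 + 9.49*1.01
= 22.3104 + 2.1547 + 5.016 + 9.5849
= 39.066
Step 2: Total measure of domain = 2.24 + 0.29 + 2.2 + 1.01 = 5.74
Step 3: Average value = 39.066 / 5.74 = 6.805923


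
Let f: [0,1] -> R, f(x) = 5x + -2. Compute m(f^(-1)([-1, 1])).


f^(-1)([-1, 1]) = {x : -1 <= 5x + -2 <= 1}
Solving: (-1 - -2)/5 <= x <= (1 - -2)/5
= [0.2, 0.6]
Intersecting with [0,1]: [0.2, 0.6]
Measure = 0.6 - 0.2 = 0.4


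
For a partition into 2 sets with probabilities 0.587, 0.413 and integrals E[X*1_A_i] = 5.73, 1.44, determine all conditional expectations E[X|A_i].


For each cell A_i: E[X|A_i] = E[X*1_A_i] / P(A_i)
Step 1: E[X|A_1] = 5.73 / 0.587 = 9.761499
Step 2: E[X|A_2] = 1.44 / 0.413 = 3.486683
Verification: E[X] = sum E[X*1_A_i] = 5.73 + 1.44 = 7.17


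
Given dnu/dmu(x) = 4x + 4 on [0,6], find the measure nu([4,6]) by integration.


nu(A) = integral_A (dnu/dmu) dmu = integral_4^6 (4x + 4) dx
Step 1: Antiderivative F(x) = (4/2)x^2 + 4x
Step 2: F(6) = (4/2)*6^2 + 4*6 = 72 + 24 = 96
Step 3: F(4) = (4/2)*4^2 + 4*4 = 32 + 16 = 48
Step 4: nu([4,6]) = F(6) - F(4) = 96 - 48 = 48


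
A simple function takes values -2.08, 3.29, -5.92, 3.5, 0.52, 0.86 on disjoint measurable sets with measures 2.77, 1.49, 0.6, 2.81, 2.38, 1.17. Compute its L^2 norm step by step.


Step 1: Compute |f_i|^2 for each value:
  |-2.08|^2 = 4.3264
  |3.29|^2 = 10.8241
  |-5.92|^2 = 35.0464
  |3.5|^2 = 12.25
  |0.52|^2 = 0.2704
  |0.86|^2 = 0.7396
Step 2: Multiply by measures and sum:
  4.3264 * 2.77 = 11.984128
  10.8241 * 1.49 = 16.127909
  35.0464 * 0.6 = 21.02784
  12.25 * 2.81 = 34.4225
  0.2704 * 2.38 = 0.643552
  0.7396 * 1.17 = 0.865332
Sum = 11.984128 + 16.127909 + 21.02784 + 34.4225 + 0.643552 + 0.865332 = 85.071261
Step 3: Take the p-th root:
||f||_2 = (85.071261)^(1/2) = 9.223408


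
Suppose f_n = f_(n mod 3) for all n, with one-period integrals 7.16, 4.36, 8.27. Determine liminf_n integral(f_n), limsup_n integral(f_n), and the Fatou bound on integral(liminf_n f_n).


The sequence (integral(f_n)) is periodic with period 3, repeating the values 7.16, 4.36, 8.27 indefinitely.
Step 1: For a periodic sequence, every tail (a_m, a_(m+1), ...) contains all 3 period values infinitely often.
Step 2: Hence inf of every tail = min of the period values = min(7.16, 4.36, 8.27) = 4.36.
        liminf_n integral(f_n) = sup over m of (inf of tail from m) = 4.36.
Step 3: Similarly sup of every tail = max of the period values = 8.27.
        limsup_n integral(f_n) = 8.27.
Step 4: Fatou's lemma: integral(liminf_n f_n) <= liminf_n integral(f_n) = 4.36.
        So the integral of the pointwise liminf is at most 4.36.


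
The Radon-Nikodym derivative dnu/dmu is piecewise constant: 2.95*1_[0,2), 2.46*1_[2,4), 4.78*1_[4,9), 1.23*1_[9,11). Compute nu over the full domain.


Integrate each piece of the Radon-Nikodym derivative:
Step 1: integral_0^2 2.95 dx = 2.95*(2-0) = 2.95*2 = 5.9
Step 2: integral_2^4 2.46 dx = 2.46*(4-2) = 2.46*2 = 4.92
Step 3: integral_4^9 4.78 dx = 4.78*(9-4) = 4.78*5 = 23.9
Step 4: integral_9^11 1.23 dx = 1.23*(11-9) = 1.23*2 = 2.46
Total: 5.9 + 4.92 + 23.9 + 2.46 = 37.18


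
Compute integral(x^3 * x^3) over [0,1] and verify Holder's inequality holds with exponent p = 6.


Step 1: Exact integral of f*g = integral(x^6, 0, 1) = 1/7
     = 0.142857
Step 2: Holder bound with p=6, q=1.2:
  ||f||_p = (integral x^18 dx)^(1/6) = (1/19)^(1/6) = 0.612173
  ||g||_q = (integral x^3.6 dx)^(1/1.2) = (1/4.6)^(1/1.2) = 0.280351
Step 3: Holder bound = ||f||_p * ||g||_q = 0.612173 * 0.280351 = 0.171623
Verification: 0.142857 <= 0.171623 (Holder holds)


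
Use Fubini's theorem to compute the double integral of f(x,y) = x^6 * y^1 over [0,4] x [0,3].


By Fubini's theorem, the double integral factors as a product of single integrals:
Step 1: integral_0^4 x^6 dx = [x^7/7] from 0 to 4
     = 4^7/7 = 2340.571429
Step 2: integral_0^3 y^1 dy = [y^2/2] from 0 to 3
     = 3^2/2 = 4.5
Step 3: Double integral = 2340.571429 * 4.5 = 10532.571429


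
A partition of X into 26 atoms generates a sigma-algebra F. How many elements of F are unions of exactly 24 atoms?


Each element of F is a union of some subset of the 26 atoms.
Elements that are unions of exactly 24 atoms correspond to 24-element subsets of the 26 atoms.
Count = C(26, 24) = 26! / (24! * 2!) = 325.


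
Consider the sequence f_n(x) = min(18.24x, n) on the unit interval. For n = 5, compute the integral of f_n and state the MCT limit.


f(x) = 18.24x on [0,1]; f_n(x) = min(18.24x, n). At n = 5:
Step 1: f(x) reaches 5 at x = 5/18.24 = 0.274123
Step 2: integral(f_5) = integral(18.24x, 0, 0.274123) + integral(5, 0.274123, 1)
       = 18.24*0.274123^2/2 + 5*(1 - 0.274123)
       = 0.685307 + 3.629386
       = 4.314693
Step 3: As n -> infinity, f_n increases to f, so by MCT integral(f_n) -> integral(f) = 18.24/2 = 9.12.
Convergence: integral(f_5) = 4.314693 -> 9.12 as n -> infinity


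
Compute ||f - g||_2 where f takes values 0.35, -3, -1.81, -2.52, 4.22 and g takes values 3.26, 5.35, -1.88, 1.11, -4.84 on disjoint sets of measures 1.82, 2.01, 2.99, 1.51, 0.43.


Step 1: Compute differences f_i - g_i:
  0.35 - 3.26 = -2.91
  -3 - 5.35 = -8.35
  -1.81 - -1.88 = 0.07
  -2.52 - 1.11 = -3.63
  4.22 - -4.84 = 9.06
Step 2: Compute |diff|^2 * measure for each set:
  |-2.91|^2 * 1.82 = 8.4681 * 1.82 = 15.411942
  |-8.35|^2 * 2.01 = 69.7225 * 2.01 = 140.142225
  |0.07|^2 * 2.99 = 0.0049 * 2.99 = 0.014651
  |-3.63|^2 * 1.51 = 13.1769 * 1.51 = 19.897119
  |9.06|^2 * 0.43 = 82.0836 * 0.43 = 35.295948
Step 3: Sum = 210.761885
Step 4: ||f-g||_2 = (210.761885)^(1/2) = 14.51764


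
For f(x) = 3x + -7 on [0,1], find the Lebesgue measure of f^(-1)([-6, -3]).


f^(-1)([-6, -3]) = {x : -6 <= 3x + -7 <= -3}
Solving: (-6 - -7)/3 <= x <= (-3 - -7)/3
= [0.333333, 1.333333]
Intersecting with [0,1]: [0.333333, 1]
Measure = 1 - 0.333333 = 0.666667


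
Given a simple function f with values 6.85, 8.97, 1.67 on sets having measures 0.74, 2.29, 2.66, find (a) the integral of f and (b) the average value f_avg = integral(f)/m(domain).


Step 1: Integral = sum(value_i * measure_i)
= 6.85*0.74 + 8.97*2.29 + 1.67*2.66
= 5.069 + 20.5413 + 4.4422
= 30.0525
Step 2: Total measure of domain = 0.74 + 2.29 + 2.66 = 5.69
Step 3: Average value = 30.0525 / 5.69 = 5.281634


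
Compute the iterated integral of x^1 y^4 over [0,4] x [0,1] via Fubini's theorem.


By Fubini's theorem, the double integral factors as a product of single integrals:
Step 1: integral_0^4 x^1 dx = [x^2/2] from 0 to 4
     = 4^2/2 = 8
Step 2: integral_0^1 y^4 dy = [y^5/5] from 0 to 1
     = 1^5/5 = 0.2
Step 3: Double integral = 8 * 0.2 = 1.6


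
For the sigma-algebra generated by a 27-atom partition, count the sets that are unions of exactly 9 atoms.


Each element of F is a union of some subset of the 27 atoms.
Elements that are unions of exactly 9 atoms correspond to 9-element subsets of the 27 atoms.
Count = C(27, 9) = 27! / (9! * 18!) = 4686825.


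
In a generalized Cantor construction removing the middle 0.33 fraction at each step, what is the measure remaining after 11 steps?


Step 1: At each step, fraction remaining = 1 - 0.33 = 0.67
Step 2: After 11 steps, measure = (0.67)^11
Result = 0.012213


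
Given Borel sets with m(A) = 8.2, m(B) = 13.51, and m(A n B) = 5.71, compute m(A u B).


By inclusion-exclusion: m(A u B) = m(A) + m(B) - m(A n B)
= 8.2 + 13.51 - 5.71
= 16


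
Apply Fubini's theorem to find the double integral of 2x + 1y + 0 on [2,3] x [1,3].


By Fubini, integrate in x first, then y.
Step 1: Fix y, integrate over x in [2,3]:
  integral(2x + 1y + 0, x=2..3)
  = 2*(3^2 - 2^2)/2 + (1y + 0)*(3 - 2)
  = 5 + (1y + 0)*1
  = 5 + 1y + 0
  = 5 + 1y
Step 2: Integrate over y in [1,3]:
  integral(5 + 1y, y=1..3)
  = 5*2 + 1*(3^2 - 1^2)/2
  = 10 + 4
  = 14


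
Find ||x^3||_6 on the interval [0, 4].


Step 1: ||f||_6 = (integral_0^4 |x^3|^6 dx)^(1/6)
     = (integral_0^4 x^18 dx)^(1/6)
Step 2: integral_0^4 x^18 dx = [x^19/(19)] from 0 to 4 = 4^19/19
     = 274877906944/19 = 1.446726e+10
Step 3: ||f||_6 = (1.446726e+10)^(1/6) = 49.362564


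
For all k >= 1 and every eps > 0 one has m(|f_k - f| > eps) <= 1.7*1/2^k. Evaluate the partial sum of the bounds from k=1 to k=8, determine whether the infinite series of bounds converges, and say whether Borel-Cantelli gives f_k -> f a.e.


Step 1: List the terms 1.7*1/2^k for k = 1 to 8:
  k=1: 0.85
  k=2: 0.425
  k=3: 0.2125
  k=4: 0.10625
  k=5: 0.053125
  k=6: 0.026562
  k=7: 0.013281
  k=8: 0.006641
Step 2: Partial sum = 0.85 + 0.425 + 0.2125 + 0.10625 + 0.053125 + 0.026562 + 0.013281 + 0.006641
     = 1.693359
Step 3: The full series sum_(k>=1) 1.7*1/2^k converges (geometric series with ratio 1/2 < 1; a constant multiple of a convergent series converges).
Step 4: Fix eps > 0. Since sum_k m(|f_k - f| > eps) < infinity, the Borel-Cantelli lemma gives
        m(limsup_k {|f_k - f| > eps}) = 0, i.e. for a.e. x, |f_k(x) - f(x)| <= eps for all large k.
        Applying this with eps = 1/j for j = 1, 2, ... and intersecting the countably many full-measure sets,
        for a.e. x we get limsup_k |f_k(x) - f(x)| <= 1/j for every j, hence f_k -> f almost everywhere.
Conclusion: series converges; Borel-Cantelli yields f_k -> f a.e.


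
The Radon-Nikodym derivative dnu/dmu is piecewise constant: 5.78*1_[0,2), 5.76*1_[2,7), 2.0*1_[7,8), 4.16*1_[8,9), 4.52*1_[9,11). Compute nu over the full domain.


Integrate each piece of the Radon-Nikodym derivative:
Step 1: integral_0^2 5.78 dx = 5.78*(2-0) = 5.78*2 = 11.56
Step 2: integral_2^7 5.76 dx = 5.76*(7-2) = 5.76*5 = 28.8
Step 3: integral_7^8 2.0 dx = 2.0*(8-7) = 2.0*1 = 2
Step 4: integral_8^9 4.16 dx = 4.16*(9-8) = 4.16*1 = 4.16
Step 5: integral_9^11 4.52 dx = 4.52*(11-9) = 4.52*2 = 9.04
Total: 11.56 + 28.8 + 2 + 4.16 + 9.04 = 55.56


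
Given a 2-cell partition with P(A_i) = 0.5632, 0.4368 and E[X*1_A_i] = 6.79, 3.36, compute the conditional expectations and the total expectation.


For each cell A_i: E[X|A_i] = E[X*1_A_i] / P(A_i)
Step 1: E[X|A_1] = 6.79 / 0.5632 = 12.056108
Step 2: E[X|A_2] = 3.36 / 0.4368 = 7.692308
Verification: E[X] = sum E[X*1_A_i] = 6.79 + 3.36 = 10.15


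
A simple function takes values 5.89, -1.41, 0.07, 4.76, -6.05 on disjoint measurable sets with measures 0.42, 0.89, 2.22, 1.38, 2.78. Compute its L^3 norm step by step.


Step 1: Compute |f_i|^3 for each value:
  |5.89|^3 = 204.336469
  |-1.41|^3 = 2.803221
  |0.07|^3 = 3.430000e-04
  |4.76|^3 = 107.850176
  |-6.05|^3 = 221.445125
Step 2: Multiply by measures and sum:
  204.336469 * 0.42 = 85.821317
  2.803221 * 0.89 = 2.494867
  3.430000e-04 * 2.22 = 7.614600e-04
  107.850176 * 1.38 = 148.833243
  221.445125 * 2.78 = 615.617447
Sum = 85.821317 + 2.494867 + 7.614600e-04 + 148.833243 + 615.617447 = 852.767636
Step 3: Take the p-th root:
||f||_3 = (852.767636)^(1/3) = 9.482952


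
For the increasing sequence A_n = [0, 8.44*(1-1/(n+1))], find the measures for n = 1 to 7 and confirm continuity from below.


By continuity of measure from below: if A_n increases to A, then m(A_n) -> m(A).
Here A = [0, 8.44], so m(A) = 8.44
Step 1: a_1 = 8.44*(1 - 1/2) = 4.22, m(A_1) = 4.22
Step 2: a_2 = 8.44*(1 - 1/3) = 5.6267, m(A_2) = 5.6267
Step 3: a_3 = 8.44*(1 - 1/4) = 6.33, m(A_3) = 6.33
Step 4: a_4 = 8.44*(1 - 1/5) = 6.752, m(A_4) = 6.752
Step 5: a_5 = 8.44*(1 - 1/6) = 7.0333, m(A_5) = 7.0333
Step 6: a_6 = 8.44*(1 - 1/7) = 7.2343, m(A_6) = 7.2343
Step 7: a_7 = 8.44*(1 - 1/8) = 7.385, m(A_7) = 7.385
Limit: m(A_n) -> m([0,8.44]) = 8.44


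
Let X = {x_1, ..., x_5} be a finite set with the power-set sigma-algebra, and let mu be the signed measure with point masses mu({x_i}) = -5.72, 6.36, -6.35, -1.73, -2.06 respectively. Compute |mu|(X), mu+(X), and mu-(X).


Step 1: Every measurable set is a union of atoms (the cells / points), so a Hahn decomposition is
  obtained by grouping atoms by sign: P = union of atoms with mu > 0, N = union of the remaining atoms.
  Atoms in P (indices): 2;  atoms in N (indices): 1, 3, 4, 5
  Positive values: 6.36
  Negative values: -5.72, -6.35, -1.73, -2.06
Step 2: mu+(X) = mu(P) = sum of positive atom values = 6.36
Step 3: mu-(X) = -mu(N) = sum of |negative atom values| = 15.86
Step 4: |mu|(X) = mu+(X) + mu-(X) = 6.36 + 15.86 = 22.22


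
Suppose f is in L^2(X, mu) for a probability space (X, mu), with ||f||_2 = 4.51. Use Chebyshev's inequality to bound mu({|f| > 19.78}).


Chebyshev/Markov inequality: mu(|f| > eps) <= (||f||_p / eps)^p
Step 1: ||f||_2 / eps = 4.51 / 19.78 = 0.228008
Step 2: Raise to power p = 2:
  (0.228008)^2 = 0.051988
Step 3: Therefore mu(|f| > 19.78) <= 0.051988


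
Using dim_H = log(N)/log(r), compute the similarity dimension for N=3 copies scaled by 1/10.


For a self-similar set with N copies scaled by 1/r:
dim_H = log(N)/log(r) = log(3)/log(10)
= 1.098612/2.302585
= 0.477121


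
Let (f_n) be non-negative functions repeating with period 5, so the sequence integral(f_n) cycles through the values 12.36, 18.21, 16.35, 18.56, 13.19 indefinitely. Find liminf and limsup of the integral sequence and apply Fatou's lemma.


The sequence (integral(f_n)) is periodic with period 5, repeating the values 12.36, 18.21, 16.35, 18.56, 13.19 indefinitely.
Step 1: For a periodic sequence, every tail (a_m, a_(m+1), ...) contains all 5 period values infinitely often.
Step 2: Hence inf of every tail = min of the period values = min(12.36, 18.21, 16.35, 18.56, 13.19) = 12.36.
        liminf_n integral(f_n) = sup over m of (inf of tail from m) = 12.36.
Step 3: Similarly sup of every tail = max of the period values = 18.56.
        limsup_n integral(f_n) = 18.56.
Step 4: Fatou's lemma: integral(liminf_n f_n) <= liminf_n integral(f_n) = 12.36.
        So the integral of the pointwise liminf is at most 12.36.


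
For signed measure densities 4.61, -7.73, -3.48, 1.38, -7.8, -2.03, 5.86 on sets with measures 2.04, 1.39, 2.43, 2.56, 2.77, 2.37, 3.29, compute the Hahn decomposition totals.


Step 1: Compute signed measure on each set:
  Set 1: 4.61 * 2.04 = 9.4044
  Set 2: -7.73 * 1.39 = -10.7447
  Set 3: -3.48 * 2.43 = -8.4564
  Set 4: 1.38 * 2.56 = 3.5328
  Set 5: -7.8 * 2.77 = -21.606
  Set 6: -2.03 * 2.37 = -4.8111
  Set 7: 5.86 * 3.29 = 19.2794
Step 2: Total signed measure = (9.4044) + (-10.7447) + (-8.4564) + (3.5328) + (-21.606) + (-4.8111) + (19.2794)
     = -13.4016
Step 3: Positive part mu+(X) = sum of positive contributions = 32.2166
Step 4: Negative part mu-(X) = |sum of negative contributions| = 45.6182


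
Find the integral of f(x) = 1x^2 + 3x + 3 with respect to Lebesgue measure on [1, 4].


The Lebesgue integral of a Riemann-integrable function agrees with the Riemann integral.
Antiderivative F(x) = (1/3)x^3 + (3/2)x^2 + 3x
F(4) = (1/3)*4^3 + (3/2)*4^2 + 3*4
     = (1/3)*64 + (3/2)*16 + 3*4
     = 21.333333 + 24 + 12
     = 57.333333
F(1) = 4.833333
Integral = F(4) - F(1) = 57.333333 - 4.833333 = 52.5


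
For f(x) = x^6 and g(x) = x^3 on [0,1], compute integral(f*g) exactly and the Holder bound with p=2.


Step 1: Exact integral of f*g = integral(x^9, 0, 1) = 1/10
     = 0.1
Step 2: Holder bound with p=2, q=2:
  ||f||_p = (integral x^12 dx)^(1/2) = (1/13)^(1/2) = 0.27735
  ||g||_q = (integral x^6 dx)^(1/2) = (1/7)^(1/2) = 0.377964
Step 3: Holder bound = ||f||_p * ||g||_q = 0.27735 * 0.377964 = 0.104828
Verification: 0.1 <= 0.104828 (Holder holds)
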